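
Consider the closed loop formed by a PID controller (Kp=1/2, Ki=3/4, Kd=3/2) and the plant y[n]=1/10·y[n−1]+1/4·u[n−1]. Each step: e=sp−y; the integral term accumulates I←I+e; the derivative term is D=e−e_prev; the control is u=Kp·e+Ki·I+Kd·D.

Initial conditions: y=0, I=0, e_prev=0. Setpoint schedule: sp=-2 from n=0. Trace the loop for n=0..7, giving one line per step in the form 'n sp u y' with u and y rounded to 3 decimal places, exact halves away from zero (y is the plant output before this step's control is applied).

(exact arithmetic carried between steps; '≈' marks a value shown rounded to 6 d.p. or computed from one; I and e_prev carry over from the previous line; the table rounds u and y to 3 d.p., halves away from zero)
n=0: y=0, sp=-2, e=sp−y=-2; I=-2, D=e−e_prev=-2; u=1/2·(-2)+3/4·(-2)+3/2·(-2)=-5.5; next y=1/10·0+1/4·(-5.5)=-1.375
n=1: y=-1.375, sp=-2, e=sp−y=-0.625; I=-2.625, D=e−e_prev=1.375; u=1/2·(-0.625)+3/4·(-2.625)+3/2·1.375=-0.21875; next y=1/10·(-1.375)+1/4·(-0.21875)≈-0.192188
n=2: y≈-0.192188, sp=-2, e=sp−y≈-1.807813; I≈-4.432813, D=e−e_prev≈-1.182813; u=1/2·(-1.807813)+3/4·(-4.432813)+3/2·(-1.182813)≈-6.002734; next y=1/10·(-0.192188)+1/4·(-6.002734)≈-1.519902
n=3: y≈-1.519902, sp=-2, e=sp−y≈-0.480098; I≈-4.912910, D=e−e_prev≈1.327715; u=1/2·(-0.480098)+3/4·(-4.912910)+3/2·1.327715≈-1.933159; next y=1/10·(-1.519902)+1/4·(-1.933159)≈-0.635280
n=4: y≈-0.635280, sp=-2, e=sp−y≈-1.364720; I≈-6.277630, D=e−e_prev≈-0.884622; u=1/2·(-1.364720)+3/4·(-6.277630)+3/2·(-0.884622)≈-6.717516; next y=1/10·(-0.635280)+1/4·(-6.717516)≈-1.742907
n=5: y≈-1.742907, sp=-2, e=sp−y≈-0.257093; I≈-6.534723, D=e−e_prev≈1.107627; u=1/2·(-0.257093)+3/4·(-6.534723)+3/2·1.107627≈-3.368148; next y=1/10·(-1.742907)+1/4·(-3.368148)≈-1.016328
n=6: y≈-1.016328, sp=-2, e=sp−y≈-0.983672; I≈-7.518395, D=e−e_prev≈-0.726579; u=1/2·(-0.983672)+3/4·(-7.518395)+3/2·(-0.726579)≈-7.220501; next y=1/10·(-1.016328)+1/4·(-7.220501)≈-1.906758
n=7: y≈-1.906758, sp=-2, e=sp−y≈-0.093242; I≈-7.611637, D=e−e_prev≈0.890430; u=1/2·(-0.093242)+3/4·(-7.611637)+3/2·0.890430≈-4.419703; next y=1/10·(-1.906758)+1/4·(-4.419703)≈-1.295602

0 -2 -5.500 0.000
1 -2 -0.219 -1.375
2 -2 -6.003 -0.192
3 -2 -1.933 -1.520
4 -2 -6.718 -0.635
5 -2 -3.368 -1.743
6 -2 -7.221 -1.016
7 -2 -4.420 -1.907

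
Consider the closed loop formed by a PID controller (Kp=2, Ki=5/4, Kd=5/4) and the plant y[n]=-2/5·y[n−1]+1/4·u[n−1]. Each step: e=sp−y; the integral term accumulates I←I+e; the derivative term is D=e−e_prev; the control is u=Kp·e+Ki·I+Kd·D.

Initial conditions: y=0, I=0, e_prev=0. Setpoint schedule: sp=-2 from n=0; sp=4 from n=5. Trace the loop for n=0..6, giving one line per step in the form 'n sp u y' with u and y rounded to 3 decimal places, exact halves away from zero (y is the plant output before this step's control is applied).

(exact arithmetic carried between steps; '≈' marks a value shown rounded to 6 d.p. or computed from one; I and e_prev carry over from the previous line; the table rounds u and y to 3 d.p., halves away from zero)
n=0: y=0, sp=-2, e=sp−y=-2; I=-2, D=e−e_prev=-2; u=2·(-2)+5/4·(-2)+5/4·(-2)=-9; next y=-2/5·0+1/4·(-9)=-2.25
n=1: y=-2.25, sp=-2, e=sp−y=0.25; I=-1.75, D=e−e_prev=2.25; u=2·0.25+5/4·(-1.75)+5/4·2.25=1.125; next y=-2/5·(-2.25)+1/4·1.125=1.18125
n=2: y=1.18125, sp=-2, e=sp−y=-3.18125; I=-4.93125, D=e−e_prev=-3.43125; u=2·(-3.18125)+5/4·(-4.93125)+5/4·(-3.43125)=-16.815625; next y=-2/5·1.18125+1/4·(-16.815625)≈-4.676406
n=3: y≈-4.676406, sp=-2, e=sp−y≈2.676406; I≈-2.254844, D=e−e_prev≈5.857656; u=2·2.676406+5/4·(-2.254844)+5/4·5.857656≈9.856328; next y=-2/5·(-4.676406)+1/4·9.856328≈4.334645
n=4: y≈4.334645, sp=-2, e=sp−y≈-6.334645; I≈-8.589488, D=e−e_prev≈-9.011051; u=2·(-6.334645)+5/4·(-8.589488)+5/4·(-9.011051)≈-34.669963; next y=-2/5·4.334645+1/4·(-34.669963)≈-10.401349
n=5: y≈-10.401349, sp=4, e=sp−y≈14.401349; I≈5.811860, D=e−e_prev≈20.735993; u=2·14.401349+5/4·5.811860+5/4·20.735993≈61.987514; next y=-2/5·(-10.401349)+1/4·61.987514≈19.657418
n=6: y≈19.657418, sp=4, e=sp−y≈-15.657418; I≈-9.845558, D=e−e_prev≈-30.058766; u=2·(-15.657418)+5/4·(-9.845558)+5/4·(-30.058766)≈-81.195241; next y=-2/5·19.657418+1/4·(-81.195241)≈-28.161777

0 -2 -9.000 0.000
1 -2 1.125 -2.250
2 -2 -16.816 1.181
3 -2 9.856 -4.676
4 -2 -34.670 4.335
5 4 61.988 -10.401
6 4 -81.195 19.657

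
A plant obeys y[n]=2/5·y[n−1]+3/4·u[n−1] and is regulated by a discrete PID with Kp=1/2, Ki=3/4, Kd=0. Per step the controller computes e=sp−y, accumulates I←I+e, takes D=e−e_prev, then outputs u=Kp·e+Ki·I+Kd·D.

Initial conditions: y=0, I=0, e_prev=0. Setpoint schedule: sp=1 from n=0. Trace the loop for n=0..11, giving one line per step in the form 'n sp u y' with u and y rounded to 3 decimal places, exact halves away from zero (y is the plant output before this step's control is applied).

0 1 1.250 0.000
1 1 0.828 0.938
2 1 0.802 0.996
3 1 0.800 1.000
4 1 0.800 1.000
5 1 0.800 1.000
6 1 0.800 1.000
7 1 0.800 1.000
8 1 0.800 1.000
9 1 0.800 1.000
10 1 0.800 1.000
11 1 0.800 1.000

(exact arithmetic carried between steps; '≈' marks a value shown rounded to 6 d.p. or computed from one; I and e_prev carry over from the previous line; the table rounds u and y to 3 d.p., halves away from zero)
n=0: y=0, sp=1, e=sp−y=1; I=1, D=e−e_prev=1; u=1/2·1+3/4·1+0·1=1.25; next y=2/5·0+3/4·1.25=0.9375
n=1: y=0.9375, sp=1, e=sp−y=0.0625; I=1.0625, D=e−e_prev=-0.9375; u=1/2·0.0625+3/4·1.0625+0·(-0.9375)=0.828125; next y=2/5·0.9375+3/4·0.828125≈0.996094
n=2: y≈0.996094, sp=1, e=sp−y≈0.003906; I≈1.066406, D=e−e_prev≈-0.058594; u=1/2·0.003906+3/4·1.066406+0·(-0.058594)≈0.801758; next y=2/5·0.996094+3/4·0.801758≈0.999756
n=3: y≈0.999756, sp=1, e=sp−y≈0.000244; I≈1.066650, D=e−e_prev≈-0.003662; u=1/2·0.000244+3/4·1.066650+0·(-0.003662)≈0.800110; next y=2/5·0.999756+3/4·0.800110≈0.999985
n=4: y≈0.999985, sp=1, e=sp−y≈0.000015; I≈1.066666, D=e−e_prev≈-0.000229; u=1/2·0.000015+3/4·1.066666+0·(-0.000229)≈0.800007; next y=2/5·0.999985+3/4·0.800007≈0.999999
n=5: y≈0.999999, sp=1, e=sp−y≈0.000001; I≈1.066667, D=e−e_prev≈-0.000014; u=1/2·0.000001+3/4·1.066667+0·(-0.000014)≈0.800000; next y=2/5·0.999999+3/4·0.800000≈1.000000
n=6: y≈1.000000, sp=1, e=sp−y≈0.000000; I≈1.066667, D=e−e_prev≈-0.000001; u=1/2·0.000000+3/4·1.066667+0·(-0.000001)≈0.800000; next y=2/5·1.000000+3/4·0.800000≈1.000000
n=7: y≈1.000000, sp=1, e=sp−y≈0.000000; I≈1.066667, D=e−e_prev≈0.000000; u=1/2·0.000000+3/4·1.066667+0·0.000000≈0.800000; next y=2/5·1.000000+3/4·0.800000≈1.000000
n=8: y≈1.000000, sp=1, e=sp−y≈0.000000; I≈1.066667, D=e−e_prev≈0.000000; u=1/2·0.000000+3/4·1.066667+0·0.000000≈0.800000; next y=2/5·1.000000+3/4·0.800000≈1.000000
n=9: y≈1.000000, sp=1, e=sp−y≈0.000000; I≈1.066667, D=e−e_prev≈0.000000; u=1/2·0.000000+3/4·1.066667+0·0.000000≈0.800000; next y=2/5·1.000000+3/4·0.800000≈1.000000
n=10: y≈1.000000, sp=1, e=sp−y≈0.000000; I≈1.066667, D=e−e_prev≈0.000000; u=1/2·0.000000+3/4·1.066667+0·0.000000≈0.800000; next y=2/5·1.000000+3/4·0.800000≈1.000000
n=11: y≈1.000000, sp=1, e=sp−y≈0.000000; I≈1.066667, D=e−e_prev≈0.000000; u=1/2·0.000000+3/4·1.066667+0·0.000000≈0.800000; next y=2/5·1.000000+3/4·0.800000≈1.000000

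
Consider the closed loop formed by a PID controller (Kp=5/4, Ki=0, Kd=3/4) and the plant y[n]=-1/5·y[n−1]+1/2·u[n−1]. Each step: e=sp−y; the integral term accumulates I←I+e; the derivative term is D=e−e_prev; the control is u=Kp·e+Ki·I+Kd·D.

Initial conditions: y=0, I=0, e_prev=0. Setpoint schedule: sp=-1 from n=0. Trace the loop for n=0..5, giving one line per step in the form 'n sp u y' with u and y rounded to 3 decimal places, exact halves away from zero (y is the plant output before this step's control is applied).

(exact arithmetic carried between steps; '≈' marks a value shown rounded to 6 d.p. or computed from one; I and e_prev carry over from the previous line; the table rounds u and y to 3 d.p., halves away from zero)
n=0: y=0, sp=-1, e=sp−y=-1; I=-1, D=e−e_prev=-1; u=5/4·(-1)+0·(-1)+3/4·(-1)=-2; next y=-1/5·0+1/2·(-2)=-1
n=1: y=-1, sp=-1, e=sp−y=0; I=-1, D=e−e_prev=1; u=5/4·0+0·(-1)+3/4·1=0.75; next y=-1/5·(-1)+1/2·0.75=0.575
n=2: y=0.575, sp=-1, e=sp−y=-1.575; I=-2.575, D=e−e_prev=-1.575; u=5/4·(-1.575)+0·(-2.575)+3/4·(-1.575)=-3.15; next y=-1/5·0.575+1/2·(-3.15)=-1.69
n=3: y=-1.69, sp=-1, e=sp−y=0.69; I=-1.885, D=e−e_prev=2.265; u=5/4·0.69+0·(-1.885)+3/4·2.265=2.56125; next y=-1/5·(-1.69)+1/2·2.56125=1.618625
n=4: y=1.618625, sp=-1, e=sp−y=-2.618625; I=-4.503625, D=e−e_prev=-3.308625; u=5/4·(-2.618625)+0·(-4.503625)+3/4·(-3.308625)=-5.75475; next y=-1/5·1.618625+1/2·(-5.75475)=-3.2011
n=5: y=-3.2011, sp=-1, e=sp−y=2.2011; I=-2.302525, D=e−e_prev=4.819725; u=5/4·2.2011+0·(-2.302525)+3/4·4.819725≈6.366169; next y=-1/5·(-3.2011)+1/2·6.366169≈3.823304

0 -1 -2.000 0.000
1 -1 0.750 -1.000
2 -1 -3.150 0.575
3 -1 2.561 -1.690
4 -1 -5.755 1.619
5 -1 6.366 -3.201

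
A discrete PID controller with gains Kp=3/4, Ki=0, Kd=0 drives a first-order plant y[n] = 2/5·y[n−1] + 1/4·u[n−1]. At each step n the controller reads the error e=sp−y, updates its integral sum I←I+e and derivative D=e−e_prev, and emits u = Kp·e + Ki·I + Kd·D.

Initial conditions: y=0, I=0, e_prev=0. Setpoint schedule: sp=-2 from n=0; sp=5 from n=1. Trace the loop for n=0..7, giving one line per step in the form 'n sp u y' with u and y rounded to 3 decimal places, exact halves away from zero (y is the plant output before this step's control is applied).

0 -2 -1.500 0.000
1 5 4.031 -0.375
2 5 3.107 0.858
3 5 2.910 1.120
4 5 2.868 1.175
5 5 2.860 1.187
6 5 2.858 1.190
7 5 2.857 1.190

(exact arithmetic carried between steps; '≈' marks a value shown rounded to 6 d.p. or computed from one; I and e_prev carry over from the previous line; the table rounds u and y to 3 d.p., halves away from zero)
n=0: y=0, sp=-2, e=sp−y=-2; I=-2, D=e−e_prev=-2; u=3/4·(-2)+0·(-2)+0·(-2)=-1.5; next y=2/5·0+1/4·(-1.5)=-0.375
n=1: y=-0.375, sp=5, e=sp−y=5.375; I=3.375, D=e−e_prev=7.375; u=3/4·5.375+0·3.375+0·7.375=4.03125; next y=2/5·(-0.375)+1/4·4.03125≈0.857813
n=2: y≈0.857813, sp=5, e=sp−y≈4.142188; I≈7.517188, D=e−e_prev≈-1.232813; u=3/4·4.142188+0·7.517188+0·(-1.232813)≈3.106641; next y=2/5·0.857813+1/4·3.106641≈1.119785
n=3: y≈1.119785, sp=5, e=sp−y≈3.880215; I≈11.397402, D=e−e_prev≈-0.261973; u=3/4·3.880215+0·11.397402+0·(-0.261973)≈2.910161; next y=2/5·1.119785+1/4·2.910161≈1.175454
n=4: y≈1.175454, sp=5, e=sp−y≈3.824546; I≈15.221948, D=e−e_prev≈-0.055669; u=3/4·3.824546+0·15.221948+0·(-0.055669)≈2.868409; next y=2/5·1.175454+1/4·2.868409≈1.187284
n=5: y≈1.187284, sp=5, e=sp−y≈3.812716; I≈19.034664, D=e−e_prev≈-0.011830; u=3/4·3.812716+0·19.034664+0·(-0.011830)≈2.859537; next y=2/5·1.187284+1/4·2.859537≈1.189798
n=6: y≈1.189798, sp=5, e=sp−y≈3.810202; I≈22.844866, D=e−e_prev≈-0.002514; u=3/4·3.810202+0·22.844866+0·(-0.002514)≈2.857652; next y=2/5·1.189798+1/4·2.857652≈1.190332
n=7: y≈1.190332, sp=5, e=sp−y≈3.809668; I≈26.654534, D=e−e_prev≈-0.000534; u=3/4·3.809668+0·26.654534+0·(-0.000534)≈2.857251; next y=2/5·1.190332+1/4·2.857251≈1.190446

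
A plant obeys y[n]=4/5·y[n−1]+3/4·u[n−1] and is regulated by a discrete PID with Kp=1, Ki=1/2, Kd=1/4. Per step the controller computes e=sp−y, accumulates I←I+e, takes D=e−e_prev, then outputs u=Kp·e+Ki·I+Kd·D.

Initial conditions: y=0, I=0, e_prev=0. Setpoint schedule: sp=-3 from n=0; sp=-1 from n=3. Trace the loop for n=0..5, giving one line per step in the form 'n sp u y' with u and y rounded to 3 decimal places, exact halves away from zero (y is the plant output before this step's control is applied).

(exact arithmetic carried between steps; '≈' marks a value shown rounded to 6 d.p. or computed from one; I and e_prev carry over from the previous line; the table rounds u and y to 3 d.p., halves away from zero)
n=0: y=0, sp=-3, e=sp−y=-3; I=-3, D=e−e_prev=-3; u=1·(-3)+1/2·(-3)+1/4·(-3)=-5.25; next y=4/5·0+3/4·(-5.25)=-3.9375
n=1: y=-3.9375, sp=-3, e=sp−y=0.9375; I=-2.0625, D=e−e_prev=3.9375; u=1·0.9375+1/2·(-2.0625)+1/4·3.9375=0.890625; next y=4/5·(-3.9375)+3/4·0.890625≈-2.482031
n=2: y≈-2.482031, sp=-3, e=sp−y≈-0.517969; I≈-2.580469, D=e−e_prev≈-1.455469; u=1·(-0.517969)+1/2·(-2.580469)+1/4·(-1.455469)≈-2.172070; next y=4/5·(-2.482031)+3/4·(-2.172070)≈-3.614678
n=3: y≈-3.614678, sp=-1, e=sp−y≈2.614678; I≈0.034209, D=e−e_prev≈3.132646; u=1·2.614678+1/2·0.034209+1/4·3.132646≈3.414944; next y=4/5·(-3.614678)+3/4·3.414944≈-0.330534
n=4: y≈-0.330534, sp=-1, e=sp−y≈-0.669466; I≈-0.635257, D=e−e_prev≈-3.284143; u=1·(-0.669466)+1/2·(-0.635257)+1/4·(-3.284143)≈-1.808130; next y=4/5·(-0.330534)+3/4·(-1.808130)≈-1.620525
n=5: y≈-1.620525, sp=-1, e=sp−y≈0.620525; I≈-0.014732, D=e−e_prev≈1.289991; u=1·0.620525+1/2·(-0.014732)+1/4·1.289991≈0.935657; next y=4/5·(-1.620525)+3/4·0.935657≈-0.594677

0 -3 -5.250 0.000
1 -3 0.891 -3.938
2 -3 -2.172 -2.482
3 -1 3.415 -3.615
4 -1 -1.808 -0.331
5 -1 0.936 -1.621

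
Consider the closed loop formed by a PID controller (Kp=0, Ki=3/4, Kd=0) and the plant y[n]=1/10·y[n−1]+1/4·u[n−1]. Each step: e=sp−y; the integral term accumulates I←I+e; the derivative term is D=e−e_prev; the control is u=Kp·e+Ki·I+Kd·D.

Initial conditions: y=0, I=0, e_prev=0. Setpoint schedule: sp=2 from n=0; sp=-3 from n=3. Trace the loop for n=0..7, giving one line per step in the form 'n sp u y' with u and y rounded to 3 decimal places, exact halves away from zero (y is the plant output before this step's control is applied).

0 2 1.500 0.000
1 2 2.719 0.375
2 2 3.681 0.717
3 -3 0.687 0.992
4 -3 -1.766 0.271
5 -3 -3.705 -0.414
6 -3 -5.230 -0.968
7 -3 -6.426 -1.404

(exact arithmetic carried between steps; '≈' marks a value shown rounded to 6 d.p. or computed from one; I and e_prev carry over from the previous line; the table rounds u and y to 3 d.p., halves away from zero)
n=0: y=0, sp=2, e=sp−y=2; I=2, D=e−e_prev=2; u=0·2+3/4·2+0·2=1.5; next y=1/10·0+1/4·1.5=0.375
n=1: y=0.375, sp=2, e=sp−y=1.625; I=3.625, D=e−e_prev=-0.375; u=0·1.625+3/4·3.625+0·(-0.375)=2.71875; next y=1/10·0.375+1/4·2.71875≈0.717188
n=2: y≈0.717188, sp=2, e=sp−y≈1.282813; I≈4.907813, D=e−e_prev≈-0.342188; u=0·1.282813+3/4·4.907813+0·(-0.342188)≈3.680859; next y=1/10·0.717188+1/4·3.680859≈0.991934
n=3: y≈0.991934, sp=-3, e=sp−y≈-3.991934; I≈0.915879, D=e−e_prev≈-5.274746; u=0·(-3.991934)+3/4·0.915879+0·(-5.274746)≈0.686909; next y=1/10·0.991934+1/4·0.686909≈0.270921
n=4: y≈0.270921, sp=-3, e=sp−y≈-3.270921; I≈-2.355042, D=e−e_prev≈0.721013; u=0·(-3.270921)+3/4·(-2.355042)+0·0.721013≈-1.766281; next y=1/10·0.270921+1/4·(-1.766281)≈-0.414478
n=5: y≈-0.414478, sp=-3, e=sp−y≈-2.585522; I≈-4.940563, D=e−e_prev≈0.685399; u=0·(-2.585522)+3/4·(-4.940563)+0·0.685399≈-3.705423; next y=1/10·(-0.414478)+1/4·(-3.705423)≈-0.967803
n=6: y≈-0.967803, sp=-3, e=sp−y≈-2.032197; I≈-6.972760, D=e−e_prev≈0.553325; u=0·(-2.032197)+3/4·(-6.972760)+0·0.553325≈-5.229570; next y=1/10·(-0.967803)+1/4·(-5.229570)≈-1.404173
n=7: y≈-1.404173, sp=-3, e=sp−y≈-1.595827; I≈-8.568587, D=e−e_prev≈0.436369; u=0·(-1.595827)+3/4·(-8.568587)+0·0.436369≈-6.426440; next y=1/10·(-1.404173)+1/4·(-6.426440)≈-1.747027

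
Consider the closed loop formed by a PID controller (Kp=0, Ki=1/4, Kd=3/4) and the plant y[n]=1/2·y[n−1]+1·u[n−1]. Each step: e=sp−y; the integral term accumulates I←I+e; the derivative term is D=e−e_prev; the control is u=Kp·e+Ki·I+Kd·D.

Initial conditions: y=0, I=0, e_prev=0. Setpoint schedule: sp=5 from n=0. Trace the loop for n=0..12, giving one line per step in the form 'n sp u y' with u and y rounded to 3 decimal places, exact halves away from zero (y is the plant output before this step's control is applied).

(exact arithmetic carried between steps; '≈' marks a value shown rounded to 6 d.p. or computed from one; I and e_prev carry over from the previous line; the table rounds u and y to 3 d.p., halves away from zero)
n=0: y=0, sp=5, e=sp−y=5; I=5, D=e−e_prev=5; u=0·5+1/4·5+3/4·5=5; next y=1/2·0+1·5=5
n=1: y=5, sp=5, e=sp−y=0; I=5, D=e−e_prev=-5; u=0·0+1/4·5+3/4·(-5)=-2.5; next y=1/2·5+1·(-2.5)=0
n=2: y=0, sp=5, e=sp−y=5; I=10, D=e−e_prev=5; u=0·5+1/4·10+3/4·5=6.25; next y=1/2·0+1·6.25=6.25
n=3: y=6.25, sp=5, e=sp−y=-1.25; I=8.75, D=e−e_prev=-6.25; u=0·(-1.25)+1/4·8.75+3/4·(-6.25)=-2.5; next y=1/2·6.25+1·(-2.5)=0.625
n=4: y=0.625, sp=5, e=sp−y=4.375; I=13.125, D=e−e_prev=5.625; u=0·4.375+1/4·13.125+3/4·5.625=7.5; next y=1/2·0.625+1·7.5=7.8125
n=5: y=7.8125, sp=5, e=sp−y=-2.8125; I=10.3125, D=e−e_prev=-7.1875; u=0·(-2.8125)+1/4·10.3125+3/4·(-7.1875)=-2.8125; next y=1/2·7.8125+1·(-2.8125)=1.09375
n=6: y=1.09375, sp=5, e=sp−y=3.90625; I=14.21875, D=e−e_prev=6.71875; u=0·3.90625+1/4·14.21875+3/4·6.71875=8.59375; next y=1/2·1.09375+1·8.59375=9.140625
n=7: y=9.140625, sp=5, e=sp−y=-4.140625; I=10.078125, D=e−e_prev=-8.046875; u=0·(-4.140625)+1/4·10.078125+3/4·(-8.046875)=-3.515625; next y=1/2·9.140625+1·(-3.515625)≈1.054688
n=8: y≈1.054688, sp=5, e=sp−y≈3.945313; I≈14.023438, D=e−e_prev≈8.085938; u=0·3.945313+1/4·14.023438+3/4·8.085938≈9.570313; next y=1/2·1.054688+1·9.570313≈10.097656
n=9: y≈10.097656, sp=5, e=sp−y≈-5.097656; I≈8.925781, D=e−e_prev≈-9.042969; u=0·(-5.097656)+1/4·8.925781+3/4·(-9.042969)≈-4.550781; next y=1/2·10.097656+1·(-4.550781)≈0.498047
n=10: y≈0.498047, sp=5, e=sp−y≈4.501953; I≈13.427734, D=e−e_prev≈9.599609; u=0·4.501953+1/4·13.427734+3/4·9.599609≈10.556641; next y=1/2·0.498047+1·10.556641≈10.805664
n=11: y≈10.805664, sp=5, e=sp−y≈-5.805664; I≈7.622070, D=e−e_prev≈-10.307617; u=0·(-5.805664)+1/4·7.622070+3/4·(-10.307617)≈-5.825195; next y=1/2·10.805664+1·(-5.825195)≈-0.422363
n=12: y≈-0.422363, sp=5, e=sp−y≈5.422363; I≈13.044434, D=e−e_prev≈11.228027; u=0·5.422363+1/4·13.044434+3/4·11.228027≈11.682129; next y=1/2·(-0.422363)+1·11.682129≈11.470947

0 5 5.000 0.000
1 5 -2.500 5.000
2 5 6.250 0.000
3 5 -2.500 6.250
4 5 7.500 0.625
5 5 -2.813 7.813
6 5 8.594 1.094
7 5 -3.516 9.141
8 5 9.570 1.055
9 5 -4.551 10.098
10 5 10.557 0.498
11 5 -5.825 10.806
12 5 11.682 -0.422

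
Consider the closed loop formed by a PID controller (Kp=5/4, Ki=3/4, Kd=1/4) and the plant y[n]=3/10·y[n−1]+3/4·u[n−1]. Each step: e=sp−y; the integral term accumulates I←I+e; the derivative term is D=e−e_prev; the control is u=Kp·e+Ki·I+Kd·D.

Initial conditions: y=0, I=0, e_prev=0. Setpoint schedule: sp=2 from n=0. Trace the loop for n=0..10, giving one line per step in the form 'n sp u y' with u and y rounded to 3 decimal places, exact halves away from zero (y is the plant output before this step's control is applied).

(exact arithmetic carried between steps; '≈' marks a value shown rounded to 6 d.p. or computed from one; I and e_prev carry over from the previous line; the table rounds u and y to 3 d.p., halves away from zero)
n=0: y=0, sp=2, e=sp−y=2; I=2, D=e−e_prev=2; u=5/4·2+3/4·2+1/4·2=4.5; next y=3/10·0+3/4·4.5=3.375
n=1: y=3.375, sp=2, e=sp−y=-1.375; I=0.625, D=e−e_prev=-3.375; u=5/4·(-1.375)+3/4·0.625+1/4·(-3.375)=-2.09375; next y=3/10·3.375+3/4·(-2.09375)≈-0.557813
n=2: y≈-0.557813, sp=2, e=sp−y≈2.557813; I≈3.182813, D=e−e_prev≈3.932813; u=5/4·2.557813+3/4·3.182813+1/4·3.932813≈6.567578; next y=3/10·(-0.557813)+3/4·6.567578≈4.758340
n=3: y≈4.758340, sp=2, e=sp−y≈-2.758340; I≈0.424473, D=e−e_prev≈-5.316152; u=5/4·(-2.758340)+3/4·0.424473+1/4·(-5.316152)≈-4.458608; next y=3/10·4.758340+3/4·(-4.458608)≈-1.916454
n=4: y≈-1.916454, sp=2, e=sp−y≈3.916454; I≈4.340927, D=e−e_prev≈6.674794; u=5/4·3.916454+3/4·4.340927+1/4·6.674794≈9.819962; next y=3/10·(-1.916454)+3/4·9.819962≈6.790035
n=5: y≈6.790035, sp=2, e=sp−y≈-4.790035; I≈-0.449108, D=e−e_prev≈-8.706489; u=5/4·(-4.790035)+3/4·(-0.449108)+1/4·(-8.706489)≈-8.500997; next y=3/10·6.790035+3/4·(-8.500997)≈-4.338737
n=6: y≈-4.338737, sp=2, e=sp−y≈6.338737; I≈5.889629, D=e−e_prev≈11.128772; u=5/4·6.338737+3/4·5.889629+1/4·11.128772≈15.122837; next y=3/10·(-4.338737)+3/4·15.122837≈10.040506
n=7: y≈10.040506, sp=2, e=sp−y≈-8.040506; I≈-2.150877, D=e−e_prev≈-14.379244; u=5/4·(-8.040506)+3/4·(-2.150877)+1/4·(-14.379244)≈-15.258602; next y=3/10·10.040506+3/4·(-15.258602)≈-8.431799
n=8: y≈-8.431799, sp=2, e=sp−y≈10.431799; I≈8.280922, D=e−e_prev≈18.472306; u=5/4·10.431799+3/4·8.280922+1/4·18.472306≈23.868517; next y=3/10·(-8.431799)+3/4·23.868517≈15.371848
n=9: y≈15.371848, sp=2, e=sp−y≈-13.371848; I≈-5.090926, D=e−e_prev≈-23.803647; u=5/4·(-13.371848)+3/4·(-5.090926)+1/4·(-23.803647)≈-26.483916; next y=3/10·15.371848+3/4·(-26.483916)≈-15.251383
n=10: y≈-15.251383, sp=2, e=sp−y≈17.251383; I≈12.160457, D=e−e_prev≈30.623231; u=5/4·17.251383+3/4·12.160457+1/4·30.623231≈38.340379; next y=3/10·(-15.251383)+3/4·38.340379≈24.179869

0 2 4.500 0.000
1 2 -2.094 3.375
2 2 6.568 -0.558
3 2 -4.459 4.758
4 2 9.820 -1.916
5 2 -8.501 6.790
6 2 15.123 -4.339
7 2 -15.259 10.041
8 2 23.869 -8.432
9 2 -26.484 15.372
10 2 38.340 -15.251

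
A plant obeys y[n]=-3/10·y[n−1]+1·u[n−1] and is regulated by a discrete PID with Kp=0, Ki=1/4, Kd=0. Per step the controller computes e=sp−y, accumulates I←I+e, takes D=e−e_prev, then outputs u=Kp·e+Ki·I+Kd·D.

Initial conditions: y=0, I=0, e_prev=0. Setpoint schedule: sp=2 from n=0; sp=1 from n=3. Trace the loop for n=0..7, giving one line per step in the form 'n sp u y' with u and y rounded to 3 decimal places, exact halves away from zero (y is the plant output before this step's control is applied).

(exact arithmetic carried between steps; '≈' marks a value shown rounded to 6 d.p. or computed from one; I and e_prev carry over from the previous line; the table rounds u and y to 3 d.p., halves away from zero)
n=0: y=0, sp=2, e=sp−y=2; I=2, D=e−e_prev=2; u=0·2+1/4·2+0·2=0.5; next y=-3/10·0+1·0.5=0.5
n=1: y=0.5, sp=2, e=sp−y=1.5; I=3.5, D=e−e_prev=-0.5; u=0·1.5+1/4·3.5+0·(-0.5)=0.875; next y=-3/10·0.5+1·0.875=0.725
n=2: y=0.725, sp=2, e=sp−y=1.275; I=4.775, D=e−e_prev=-0.225; u=0·1.275+1/4·4.775+0·(-0.225)=1.19375; next y=-3/10·0.725+1·1.19375=0.97625
n=3: y=0.97625, sp=1, e=sp−y=0.02375; I=4.79875, D=e−e_prev=-1.25125; u=0·0.02375+1/4·4.79875+0·(-1.25125)≈1.199688; next y=-3/10·0.97625+1·1.199688≈0.906813
n=4: y≈0.906813, sp=1, e=sp−y≈0.093188; I≈4.891938, D=e−e_prev≈0.069438; u=0·0.093188+1/4·4.891938+0·0.069438≈1.222984; next y=-3/10·0.906813+1·1.222984≈0.950941
n=5: y≈0.950941, sp=1, e=sp−y≈0.049059; I≈4.940997, D=e−e_prev≈-0.044128; u=0·0.049059+1/4·4.940997+0·(-0.044128)≈1.235249; next y=-3/10·0.950941+1·1.235249≈0.949967
n=6: y≈0.949967, sp=1, e=sp−y≈0.050033; I≈4.991030, D=e−e_prev≈0.000974; u=0·0.050033+1/4·4.991030+0·0.000974≈1.247757; next y=-3/10·0.949967+1·1.247757≈0.962767
n=7: y≈0.962767, sp=1, e=sp−y≈0.037233; I≈5.028262, D=e−e_prev≈-0.012800; u=0·0.037233+1/4·5.028262+0·(-0.012800)≈1.257066; next y=-3/10·0.962767+1·1.257066≈0.968235

0 2 0.500 0.000
1 2 0.875 0.500
2 2 1.194 0.725
3 1 1.200 0.976
4 1 1.223 0.907
5 1 1.235 0.951
6 1 1.248 0.950
7 1 1.257 0.963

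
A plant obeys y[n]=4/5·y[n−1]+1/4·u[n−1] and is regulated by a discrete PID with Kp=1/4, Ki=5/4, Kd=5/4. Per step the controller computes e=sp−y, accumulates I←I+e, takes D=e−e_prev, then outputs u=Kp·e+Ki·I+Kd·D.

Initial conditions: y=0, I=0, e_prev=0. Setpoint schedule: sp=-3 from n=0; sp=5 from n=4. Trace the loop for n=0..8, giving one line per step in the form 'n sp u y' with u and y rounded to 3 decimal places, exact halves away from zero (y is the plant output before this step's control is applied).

0 -3 -8.250 0.000
1 -3 -2.578 -2.063
2 -3 -5.690 -2.295
3 -3 -4.212 -3.258
4 5 18.010 -3.660
5 5 3.938 1.575
6 5 12.921 2.244
7 5 9.554 5.026
8 5 9.194 6.409

(exact arithmetic carried between steps; '≈' marks a value shown rounded to 6 d.p. or computed from one; I and e_prev carry over from the previous line; the table rounds u and y to 3 d.p., halves away from zero)
n=0: y=0, sp=-3, e=sp−y=-3; I=-3, D=e−e_prev=-3; u=1/4·(-3)+5/4·(-3)+5/4·(-3)=-8.25; next y=4/5·0+1/4·(-8.25)=-2.0625
n=1: y=-2.0625, sp=-3, e=sp−y=-0.9375; I=-3.9375, D=e−e_prev=2.0625; u=1/4·(-0.9375)+5/4·(-3.9375)+5/4·2.0625=-2.578125; next y=4/5·(-2.0625)+1/4·(-2.578125)≈-2.294531
n=2: y≈-2.294531, sp=-3, e=sp−y≈-0.705469; I≈-4.642969, D=e−e_prev≈0.232031; u=1/4·(-0.705469)+5/4·(-4.642969)+5/4·0.232031≈-5.690039; next y=4/5·(-2.294531)+1/4·(-5.690039)≈-3.258135
n=3: y≈-3.258135, sp=-3, e=sp−y≈0.258135; I≈-4.384834, D=e−e_prev≈0.963604; u=1/4·0.258135+5/4·(-4.384834)+5/4·0.963604≈-4.212004; next y=4/5·(-3.258135)+1/4·(-4.212004)≈-3.659509
n=4: y≈-3.659509, sp=5, e=sp−y≈8.659509; I≈4.274675, D=e−e_prev≈8.401374; u=1/4·8.659509+5/4·4.274675+5/4·8.401374≈18.009939; next y=4/5·(-3.659509)+1/4·18.009939≈1.574878
n=5: y≈1.574878, sp=5, e=sp−y≈3.425122; I≈7.699797, D=e−e_prev≈-5.234386; u=1/4·3.425122+5/4·7.699797+5/4·(-5.234386)≈3.938044; next y=4/5·1.574878+1/4·3.938044≈2.244413
n=6: y≈2.244413, sp=5, e=sp−y≈2.755587; I≈10.455384, D=e−e_prev≈-0.669536; u=1/4·2.755587+5/4·10.455384+5/4·(-0.669536)≈12.921208; next y=4/5·2.244413+1/4·12.921208≈5.025832
n=7: y≈5.025832, sp=5, e=sp−y≈-0.025832; I≈10.429552, D=e−e_prev≈-2.781419; u=1/4·(-0.025832)+5/4·10.429552+5/4·(-2.781419)≈9.553708; next y=4/5·5.025832+1/4·9.553708≈6.409093
n=8: y≈6.409093, sp=5, e=sp−y≈-1.409093; I≈9.020459, D=e−e_prev≈-1.383260; u=1/4·(-1.409093)+5/4·9.020459+5/4·(-1.383260)≈9.194225; next y=4/5·6.409093+1/4·9.194225≈7.425831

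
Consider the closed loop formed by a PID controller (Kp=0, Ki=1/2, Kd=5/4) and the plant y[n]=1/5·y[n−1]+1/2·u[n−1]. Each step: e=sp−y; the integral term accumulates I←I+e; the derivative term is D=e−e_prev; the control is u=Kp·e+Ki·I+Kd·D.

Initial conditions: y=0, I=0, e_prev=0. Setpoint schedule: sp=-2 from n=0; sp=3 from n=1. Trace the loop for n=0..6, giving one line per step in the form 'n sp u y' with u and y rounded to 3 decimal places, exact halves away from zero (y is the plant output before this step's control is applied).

(exact arithmetic carried between steps; '≈' marks a value shown rounded to 6 d.p. or computed from one; I and e_prev carry over from the previous line; the table rounds u and y to 3 d.p., halves away from zero)
n=0: y=0, sp=-2, e=sp−y=-2; I=-2, D=e−e_prev=-2; u=0·(-2)+1/2·(-2)+5/4·(-2)=-3.5; next y=1/5·0+1/2·(-3.5)=-1.75
n=1: y=-1.75, sp=3, e=sp−y=4.75; I=2.75, D=e−e_prev=6.75; u=0·4.75+1/2·2.75+5/4·6.75=9.8125; next y=1/5·(-1.75)+1/2·9.8125=4.55625
n=2: y=4.55625, sp=3, e=sp−y=-1.55625; I=1.19375, D=e−e_prev=-6.30625; u=0·(-1.55625)+1/2·1.19375+5/4·(-6.30625)≈-7.285938; next y=1/5·4.55625+1/2·(-7.285938)≈-2.731719
n=3: y≈-2.731719, sp=3, e=sp−y≈5.731719; I≈6.925469, D=e−e_prev≈7.287969; u=0·5.731719+1/2·6.925469+5/4·7.287969≈12.572695; next y=1/5·(-2.731719)+1/2·12.572695≈5.740004
n=4: y≈5.740004, sp=3, e=sp−y≈-2.740004; I≈4.185465, D=e−e_prev≈-8.471723; u=0·(-2.740004)+1/2·4.185465+5/4·(-8.471723)≈-8.496921; next y=1/5·5.740004+1/2·(-8.496921)≈-3.100460
n=5: y≈-3.100460, sp=3, e=sp−y≈6.100460; I≈10.285925, D=e−e_prev≈8.840464; u=0·6.100460+1/2·10.285925+5/4·8.840464≈16.193542; next y=1/5·(-3.100460)+1/2·16.193542≈7.476679
n=6: y≈7.476679, sp=3, e=sp−y≈-4.476679; I≈5.809246, D=e−e_prev≈-10.577139; u=0·(-4.476679)+1/2·5.809246+5/4·(-10.577139)≈-10.316800; next y=1/5·7.476679+1/2·(-10.316800)≈-3.663064

0 -2 -3.500 0.000
1 3 9.813 -1.750
2 3 -7.286 4.556
3 3 12.573 -2.732
4 3 -8.497 5.740
5 3 16.194 -3.100
6 3 -10.317 7.477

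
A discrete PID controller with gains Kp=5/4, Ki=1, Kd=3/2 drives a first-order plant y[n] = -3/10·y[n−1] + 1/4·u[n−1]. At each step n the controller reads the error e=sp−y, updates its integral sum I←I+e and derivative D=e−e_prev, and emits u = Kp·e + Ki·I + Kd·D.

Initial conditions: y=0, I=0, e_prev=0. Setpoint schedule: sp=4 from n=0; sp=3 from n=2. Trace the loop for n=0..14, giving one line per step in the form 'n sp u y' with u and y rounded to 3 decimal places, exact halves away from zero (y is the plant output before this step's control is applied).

(exact arithmetic carried between steps; '≈' marks a value shown rounded to 6 d.p. or computed from one; I and e_prev carry over from the previous line; the table rounds u and y to 3 d.p., halves away from zero)
n=0: y=0, sp=4, e=sp−y=4; I=4, D=e−e_prev=4; u=5/4·4+1·4+3/2·4=15; next y=-3/10·0+1/4·15=3.75
n=1: y=3.75, sp=4, e=sp−y=0.25; I=4.25, D=e−e_prev=-3.75; u=5/4·0.25+1·4.25+3/2·(-3.75)=-1.0625; next y=-3/10·3.75+1/4·(-1.0625)=-1.390625
n=2: y=-1.390625, sp=3, e=sp−y=4.390625; I=8.640625, D=e−e_prev=4.140625; u=5/4·4.390625+1·8.640625+3/2·4.140625≈20.339844; next y=-3/10·(-1.390625)+1/4·20.339844≈5.502148
n=3: y≈5.502148, sp=3, e=sp−y≈-2.502148; I≈6.138477, D=e−e_prev≈-6.892773; u=5/4·(-2.502148)+1·6.138477+3/2·(-6.892773)≈-7.328369; next y=-3/10·5.502148+1/4·(-7.328369)≈-3.482737
n=4: y≈-3.482737, sp=3, e=sp−y≈6.482737; I≈12.621213, D=e−e_prev≈8.984885; u=5/4·6.482737+1·12.621213+3/2·8.984885≈34.201962; next y=-3/10·(-3.482737)+1/4·34.201962≈9.595312
n=5: y≈9.595312, sp=3, e=sp−y≈-6.595312; I≈6.025902, D=e−e_prev≈-13.078048; u=5/4·(-6.595312)+1·6.025902+3/2·(-13.078048)≈-21.835310; next y=-3/10·9.595312+1/4·(-21.835310)≈-8.337421
n=6: y≈-8.337421, sp=3, e=sp−y≈11.337421; I≈17.363323, D=e−e_prev≈17.932733; u=5/4·11.337421+1·17.363323+3/2·17.932733≈58.434198; next y=-3/10·(-8.337421)+1/4·58.434198≈17.109776
n=7: y≈17.109776, sp=3, e=sp−y≈-14.109776; I≈3.253547, D=e−e_prev≈-25.447197; u=5/4·(-14.109776)+1·3.253547+3/2·(-25.447197)≈-52.554468; next y=-3/10·17.109776+1/4·(-52.554468)≈-18.271550
n=8: y≈-18.271550, sp=3, e=sp−y≈21.271550; I≈24.525097, D=e−e_prev≈35.381326; u=5/4·21.271550+1·24.525097+3/2·35.381326≈104.186523; next y=-3/10·(-18.271550)+1/4·104.186523≈31.528096
n=9: y≈31.528096, sp=3, e=sp−y≈-28.528096; I≈-4.002999, D=e−e_prev≈-49.799646; u=5/4·(-28.528096)+1·(-4.002999)+3/2·(-49.799646)≈-114.362587; next y=-3/10·31.528096+1/4·(-114.362587)≈-38.049075
n=10: y≈-38.049075, sp=3, e=sp−y≈41.049075; I≈37.046077, D=e−e_prev≈69.577171; u=5/4·41.049075+1·37.046077+3/2·69.577171≈192.723177; next y=-3/10·(-38.049075)+1/4·192.723177≈59.595517
n=11: y≈59.595517, sp=3, e=sp−y≈-56.595517; I≈-19.549440, D=e−e_prev≈-97.644592; u=5/4·(-56.595517)+1·(-19.549440)+3/2·(-97.644592)≈-236.760725; next y=-3/10·59.595517+1/4·(-236.760725)≈-77.068836
n=12: y≈-77.068836, sp=3, e=sp−y≈80.068836; I≈60.519396, D=e−e_prev≈136.664353; u=5/4·80.068836+1·60.519396+3/2·136.664353≈365.601971; next y=-3/10·(-77.068836)+1/4·365.601971≈114.521144
n=13: y≈114.521144, sp=3, e=sp−y≈-111.521144; I≈-51.001748, D=e−e_prev≈-191.589980; u=5/4·(-111.521144)+1·(-51.001748)+3/2·(-191.589980)≈-477.788147; next y=-3/10·114.521144+1/4·(-477.788147)≈-153.803380
n=14: y≈-153.803380, sp=3, e=sp−y≈156.803380; I≈105.801632, D=e−e_prev≈268.324524; u=5/4·156.803380+1·105.801632+3/2·268.324524≈704.292643; next y=-3/10·(-153.803380)+1/4·704.292643≈222.214175

0 4 15.000 0.000
1 4 -1.063 3.750
2 3 20.340 -1.391
3 3 -7.328 5.502
4 3 34.202 -3.483
5 3 -21.835 9.595
6 3 58.434 -8.337
7 3 -52.554 17.110
8 3 104.187 -18.272
9 3 -114.363 31.528
10 3 192.723 -38.049
11 3 -236.761 59.596
12 3 365.602 -77.069
13 3 -477.788 114.521
14 3 704.293 -153.803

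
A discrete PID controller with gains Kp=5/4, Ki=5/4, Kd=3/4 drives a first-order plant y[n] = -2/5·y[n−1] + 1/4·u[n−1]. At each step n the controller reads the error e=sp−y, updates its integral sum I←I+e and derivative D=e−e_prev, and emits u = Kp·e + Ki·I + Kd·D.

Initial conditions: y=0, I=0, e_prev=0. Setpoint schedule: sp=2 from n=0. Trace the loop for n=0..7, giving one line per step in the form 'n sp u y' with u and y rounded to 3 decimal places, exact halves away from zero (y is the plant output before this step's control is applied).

(exact arithmetic carried between steps; '≈' marks a value shown rounded to 6 d.p. or computed from one; I and e_prev carry over from the previous line; the table rounds u and y to 3 d.p., halves away from zero)
n=0: y=0, sp=2, e=sp−y=2; I=2, D=e−e_prev=2; u=5/4·2+5/4·2+3/4·2=6.5; next y=-2/5·0+1/4·6.5=1.625
n=1: y=1.625, sp=2, e=sp−y=0.375; I=2.375, D=e−e_prev=-1.625; u=5/4·0.375+5/4·2.375+3/4·(-1.625)=2.21875; next y=-2/5·1.625+1/4·2.21875≈-0.095313
n=2: y≈-0.095313, sp=2, e=sp−y≈2.095313; I≈4.470313, D=e−e_prev≈1.720313; u=5/4·2.095313+5/4·4.470313+3/4·1.720313≈9.497266; next y=-2/5·(-0.095313)+1/4·9.497266≈2.412441
n=3: y≈2.412441, sp=2, e=sp−y≈-0.412441; I≈4.057871, D=e−e_prev≈-2.507754; u=5/4·(-0.412441)+5/4·4.057871+3/4·(-2.507754)≈2.675972; next y=-2/5·2.412441+1/4·2.675972≈-0.295984
n=4: y≈-0.295984, sp=2, e=sp−y≈2.295984; I≈6.353855, D=e−e_prev≈2.708425; u=5/4·2.295984+5/4·6.353855+3/4·2.708425≈12.843617; next y=-2/5·(-0.295984)+1/4·12.843617≈3.329298
n=5: y≈3.329298, sp=2, e=sp−y≈-1.329298; I≈5.024557, D=e−e_prev≈-3.625281; u=5/4·(-1.329298)+5/4·5.024557+3/4·(-3.625281)≈1.900113; next y=-2/5·3.329298+1/4·1.900113≈-0.856691
n=6: y≈-0.856691, sp=2, e=sp−y≈2.856691; I≈7.881248, D=e−e_prev≈4.185988; u=5/4·2.856691+5/4·7.881248+3/4·4.185988≈16.561914; next y=-2/5·(-0.856691)+1/4·16.561914≈4.483155
n=7: y≈4.483155, sp=2, e=sp−y≈-2.483155; I≈5.398093, D=e−e_prev≈-5.339846; u=5/4·(-2.483155)+5/4·5.398093+3/4·(-5.339846)≈-0.361212; next y=-2/5·4.483155+1/4·(-0.361212)≈-1.883565

0 2 6.500 0.000
1 2 2.219 1.625
2 2 9.497 -0.095
3 2 2.676 2.412
4 2 12.844 -0.296
5 2 1.900 3.329
6 2 16.562 -0.857
7 2 -0.361 4.483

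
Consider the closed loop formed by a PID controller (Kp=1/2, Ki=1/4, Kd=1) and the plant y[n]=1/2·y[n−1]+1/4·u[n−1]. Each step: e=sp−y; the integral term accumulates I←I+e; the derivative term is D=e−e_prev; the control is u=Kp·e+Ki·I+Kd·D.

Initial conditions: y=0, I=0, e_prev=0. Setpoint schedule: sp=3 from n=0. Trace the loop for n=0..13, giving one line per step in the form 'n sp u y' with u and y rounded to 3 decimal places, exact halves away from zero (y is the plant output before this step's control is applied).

0 3 5.250 0.000
1 3 0.703 1.313
2 3 3.278 0.832
3 3 2.634 1.236
4 3 3.407 1.276
5 3 3.505 1.490
6 3 3.866 1.621
7 3 4.069 1.777
8 3 4.306 1.906
9 3 4.492 2.029
10 3 4.669 2.138
11 3 4.820 2.236
12 3 4.957 2.323
13 3 5.077 2.401

(exact arithmetic carried between steps; '≈' marks a value shown rounded to 6 d.p. or computed from one; I and e_prev carry over from the previous line; the table rounds u and y to 3 d.p., halves away from zero)
n=0: y=0, sp=3, e=sp−y=3; I=3, D=e−e_prev=3; u=1/2·3+1/4·3+1·3=5.25; next y=1/2·0+1/4·5.25=1.3125
n=1: y=1.3125, sp=3, e=sp−y=1.6875; I=4.6875, D=e−e_prev=-1.3125; u=1/2·1.6875+1/4·4.6875+1·(-1.3125)=0.703125; next y=1/2·1.3125+1/4·0.703125≈0.832031
n=2: y≈0.832031, sp=3, e=sp−y≈2.167969; I≈6.855469, D=e−e_prev≈0.480469; u=1/2·2.167969+1/4·6.855469+1·0.480469≈3.278320; next y=1/2·0.832031+1/4·3.278320≈1.235596
n=3: y≈1.235596, sp=3, e=sp−y≈1.764404; I≈8.619873, D=e−e_prev≈-0.403564; u=1/2·1.764404+1/4·8.619873+1·(-0.403564)≈2.633606; next y=1/2·1.235596+1/4·2.633606≈1.276199
n=4: y≈1.276199, sp=3, e=sp−y≈1.723801; I≈10.343674, D=e−e_prev≈-0.040604; u=1/2·1.723801+1/4·10.343674+1·(-0.040604)≈3.407215; next y=1/2·1.276199+1/4·3.407215≈1.489903
n=5: y≈1.489903, sp=3, e=sp−y≈1.510097; I≈11.853770, D=e−e_prev≈-0.213704; u=1/2·1.510097+1/4·11.853770+1·(-0.213704)≈3.504787; next y=1/2·1.489903+1/4·3.504787≈1.621148
n=6: y≈1.621148, sp=3, e=sp−y≈1.378852; I≈13.232622, D=e−e_prev≈-0.131245; u=1/2·1.378852+1/4·13.232622+1·(-0.131245)≈3.866336; next y=1/2·1.621148+1/4·3.866336≈1.777158
n=7: y≈1.777158, sp=3, e=sp−y≈1.222842; I≈14.455464, D=e−e_prev≈-0.156010; u=1/2·1.222842+1/4·14.455464+1·(-0.156010)≈4.069277; next y=1/2·1.777158+1/4·4.069277≈1.905898
n=8: y≈1.905898, sp=3, e=sp−y≈1.094102; I≈15.549565, D=e−e_prev≈-0.128740; u=1/2·1.094102+1/4·15.549565+1·(-0.128740)≈4.305702; next y=1/2·1.905898+1/4·4.305702≈2.029375
n=9: y≈2.029375, sp=3, e=sp−y≈0.970625; I≈16.520191, D=e−e_prev≈-0.123476; u=1/2·0.970625+1/4·16.520191+1·(-0.123476)≈4.491884; next y=1/2·2.029375+1/4·4.491884≈2.137658
n=10: y≈2.137658, sp=3, e=sp−y≈0.862342; I≈17.382532, D=e−e_prev≈-0.108284; u=1/2·0.862342+1/4·17.382532+1·(-0.108284)≈4.668520; next y=1/2·2.137658+1/4·4.668520≈2.235959
n=11: y≈2.235959, sp=3, e=sp−y≈0.764041; I≈18.146573, D=e−e_prev≈-0.098301; u=1/2·0.764041+1/4·18.146573+1·(-0.098301)≈4.820363; next y=1/2·2.235959+1/4·4.820363≈2.323070
n=12: y≈2.323070, sp=3, e=sp−y≈0.676930; I≈18.823503, D=e−e_prev≈-0.087111; u=1/2·0.676930+1/4·18.823503+1·(-0.087111)≈4.957229; next y=1/2·2.323070+1/4·4.957229≈2.400843
n=13: y≈2.400843, sp=3, e=sp−y≈0.599157; I≈19.422660, D=e−e_prev≈-0.077772; u=1/2·0.599157+1/4·19.422660+1·(-0.077772)≈5.077472; next y=1/2·2.400843+1/4·5.077472≈2.469789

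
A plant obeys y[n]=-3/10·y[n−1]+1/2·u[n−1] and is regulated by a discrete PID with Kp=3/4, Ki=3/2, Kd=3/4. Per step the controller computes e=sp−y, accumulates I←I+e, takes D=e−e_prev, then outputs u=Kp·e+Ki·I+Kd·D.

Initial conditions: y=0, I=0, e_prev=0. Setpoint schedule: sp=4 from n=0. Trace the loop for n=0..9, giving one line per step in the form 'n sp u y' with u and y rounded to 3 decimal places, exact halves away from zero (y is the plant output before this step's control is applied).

0 4 12.000 0.000
1 4 -3.000 6.000
2 4 26.400 -3.300
3 4 -22.095 14.190
4 4 64.221 -15.305
5 4 -84.962 36.702
6 4 175.570 -53.492
7 4 -277.810 103.833
8 4 512.097 -170.055
9 4 -863.596 307.065

(exact arithmetic carried between steps; '≈' marks a value shown rounded to 6 d.p. or computed from one; I and e_prev carry over from the previous line; the table rounds u and y to 3 d.p., halves away from zero)
n=0: y=0, sp=4, e=sp−y=4; I=4, D=e−e_prev=4; u=3/4·4+3/2·4+3/4·4=12; next y=-3/10·0+1/2·12=6
n=1: y=6, sp=4, e=sp−y=-2; I=2, D=e−e_prev=-6; u=3/4·(-2)+3/2·2+3/4·(-6)=-3; next y=-3/10·6+1/2·(-3)=-3.3
n=2: y=-3.3, sp=4, e=sp−y=7.3; I=9.3, D=e−e_prev=9.3; u=3/4·7.3+3/2·9.3+3/4·9.3=26.4; next y=-3/10·(-3.3)+1/2·26.4=14.19
n=3: y=14.19, sp=4, e=sp−y=-10.19; I=-0.89, D=e−e_prev=-17.49; u=3/4·(-10.19)+3/2·(-0.89)+3/4·(-17.49)=-22.095; next y=-3/10·14.19+1/2·(-22.095)=-15.3045
n=4: y=-15.3045, sp=4, e=sp−y=19.3045; I=18.4145, D=e−e_prev=29.4945; u=3/4·19.3045+3/2·18.4145+3/4·29.4945=64.221; next y=-3/10·(-15.3045)+1/2·64.221=36.70185
n=5: y=36.70185, sp=4, e=sp−y=-32.70185; I=-14.28735, D=e−e_prev=-52.00635; u=3/4·(-32.70185)+3/2·(-14.28735)+3/4·(-52.00635)=-84.962175; next y=-3/10·36.70185+1/2·(-84.962175)≈-53.491643
n=6: y≈-53.491643, sp=4, e=sp−y≈57.491643; I≈43.204293, D=e−e_prev≈90.193493; u=3/4·57.491643+3/2·43.204293+3/4·90.193493≈175.57029; next y=-3/10·(-53.491643)+1/2·175.57029≈103.832638
n=7: y≈103.832638, sp=4, e=sp−y≈-99.832638; I≈-56.628345, D=e−e_prev≈-157.324280; u=3/4·(-99.832638)+3/2·(-56.628345)+3/4·(-157.324280)≈-277.810206; next y=-3/10·103.832638+1/2·(-277.810206)≈-170.054895
n=8: y≈-170.054895, sp=4, e=sp−y≈174.054895; I≈117.426549, D=e−e_prev≈273.887532; u=3/4·174.054895+3/2·117.426549+3/4·273.887532≈512.096644; next y=-3/10·(-170.054895)+1/2·512.096644≈307.064790
n=9: y≈307.064790, sp=4, e=sp−y≈-303.064790; I≈-185.638241, D=e−e_prev≈-477.119685; u=3/4·(-303.064790)+3/2·(-185.638241)+3/4·(-477.119685)≈-863.595718; next y=-3/10·307.064790+1/2·(-863.595718)≈-523.917296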